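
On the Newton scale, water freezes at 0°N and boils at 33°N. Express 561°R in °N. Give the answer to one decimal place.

First in Celsius: (561 - 491.67) × 5/9 = 38.5167°C.
Linearly onto the Newton scale: 0 + (38.5167 / 100) × (33 - 0) = 12.7°N.

12.7°N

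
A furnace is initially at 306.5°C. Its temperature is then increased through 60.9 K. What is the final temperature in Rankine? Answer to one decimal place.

1153.0°R

The 60.9 K change is an interval; Kelvin and Celsius degrees are the same size, so ΔC = +60.9°C.
Final Celsius temperature: 306.5000 + 60.9000 = 367.4000°C.
In Rankine: 367.4000 × 1.8 + 491.67 = 1153.0°R.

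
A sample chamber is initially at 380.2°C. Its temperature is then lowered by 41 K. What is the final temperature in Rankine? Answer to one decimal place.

1102.2°R

The 41 K change is an interval; Kelvin and Celsius degrees are the same size, so ΔC = -41°C.
Final Celsius temperature: 380.2000 - 41.0000 = 339.2000°C.
In Rankine: 339.2000 × 1.8 + 491.67 = 1102.2°R.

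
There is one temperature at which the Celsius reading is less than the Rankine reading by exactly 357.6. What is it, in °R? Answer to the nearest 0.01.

Let R be the Rankine reading. The Celsius reading is C = 5/9·R - 273.15.
Require C - R = -357.6: (-4/9)·R - 273.15 = -357.6.
R = (-357.6 + 273.15) / (-4/9) = 190.01.

190.01°R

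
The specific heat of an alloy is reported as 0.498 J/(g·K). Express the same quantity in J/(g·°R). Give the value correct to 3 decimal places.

0.277 J/(g·°R)

The quantity depends on a temperature interval, so only the ratio of degree sizes applies; the offset between the scales is irrelevant.
A change of 1°R is a change of 5/9 K, so per °R the value is 0.498 × 5/9 = 0.277.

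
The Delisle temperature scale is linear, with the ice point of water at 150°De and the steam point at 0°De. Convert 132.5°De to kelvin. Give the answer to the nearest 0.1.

Linear interpolation between the fixed points: C = (132.5 - 150) × 100 / (0 - 150) = 11.6667°C.
Then 11.6667 + 273.15 = 284.8 K.

284.8 K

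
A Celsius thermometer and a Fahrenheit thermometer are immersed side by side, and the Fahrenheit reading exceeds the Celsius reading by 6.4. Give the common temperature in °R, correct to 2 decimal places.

Let x be the Celsius reading; then the Fahrenheit reading is 1.8·x + 32.
(1.8·x + 32) - x = 6.4  ⇒  (0.8)·x = -25.6  ⇒  x = -32.0000°C.
In Rankine: -32.0000 × 1.8 + 491.67 = 434.07°R.

434.07°R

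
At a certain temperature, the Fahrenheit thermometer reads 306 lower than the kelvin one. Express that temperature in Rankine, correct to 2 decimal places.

Let x be the kelvin reading; then the Fahrenheit reading is 1.8·x - 459.67.
(1.8·x - 459.67) - x = -306  ⇒  (0.8)·x = 153.67  ⇒  x = 192.0875 K.
In Celsius: 192.0875 - 273.15 = -81.0625°C.
In Rankine: -81.0625 × 1.8 + 491.67 = 345.76°R.

345.76°R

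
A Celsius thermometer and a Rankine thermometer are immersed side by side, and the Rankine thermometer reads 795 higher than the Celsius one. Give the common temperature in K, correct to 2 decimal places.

652.31 K

Let x be the Celsius reading; then the Rankine reading is 1.8·x + 491.67.
(1.8·x + 491.67) - x = 795  ⇒  (0.8)·x = 303.33  ⇒  x = 379.1625°C.
In kelvin: 379.1625 + 273.15 = 652.31 K.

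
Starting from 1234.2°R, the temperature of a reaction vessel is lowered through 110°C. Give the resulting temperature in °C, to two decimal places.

Initial temperature in Celsius: (1234.2 - 491.67) × 5/9 = 412.5167°C.
Final Celsius temperature: 412.5167 - 110.0000 = 302.5167°C.

302.52°C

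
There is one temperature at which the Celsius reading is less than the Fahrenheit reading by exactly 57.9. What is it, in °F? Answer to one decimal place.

90.3°F

Let F be the Fahrenheit reading. The Celsius reading is C = 5/9·F - 17.7778.
Require C - F = -57.9: (-4/9)·F - 17.7778 = -57.9.
F = (-57.9 + 17.7778) / (-4/9) = 90.3.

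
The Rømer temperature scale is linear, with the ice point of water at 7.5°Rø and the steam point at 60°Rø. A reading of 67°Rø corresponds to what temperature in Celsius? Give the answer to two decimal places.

113.33°C

Linear interpolation between the fixed points: C = (67 - 7.5) × 100 / (60 - 7.5) = 113.3333°C.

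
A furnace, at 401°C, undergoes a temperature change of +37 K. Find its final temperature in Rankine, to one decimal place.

The 37 K change is an interval; Kelvin and Celsius degrees are the same size, so ΔC = +37°C.
Final Celsius temperature: 401.0000 + 37.0000 = 438.0000°C.
In Rankine: 438.0000 × 1.8 + 491.67 = 1280.1°R.

1280.1°R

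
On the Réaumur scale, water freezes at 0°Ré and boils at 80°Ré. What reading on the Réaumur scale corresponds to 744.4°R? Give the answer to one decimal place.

112.3°Ré

First in Celsius: (744.4 - 491.67) × 5/9 = 140.4056°C.
Linearly onto the Réaumur scale: 0 + (140.4056 / 100) × (80 - 0) = 112.3°Ré.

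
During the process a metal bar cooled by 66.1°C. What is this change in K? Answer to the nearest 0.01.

Celsius and kelvin degrees are the same size, so the interval is unchanged: 66.10.

66.10 K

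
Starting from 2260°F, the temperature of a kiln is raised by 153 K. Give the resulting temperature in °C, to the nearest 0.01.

Initial temperature in Celsius: (2260 - 32) × 5/9 = 1237.7778°C.
The 153 K change is an interval; Kelvin and Celsius degrees are the same size, so ΔC = +153°C.
Final Celsius temperature: 1237.7778 + 153.0000 = 1390.7778°C.

1390.78°C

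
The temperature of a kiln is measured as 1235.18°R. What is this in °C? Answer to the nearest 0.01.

In Celsius: (1235.18 - 491.67) × 5/9 = 413.0611°C.

413.06°C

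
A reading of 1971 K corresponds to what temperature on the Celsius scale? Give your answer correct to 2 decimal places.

1697.85°C

In Celsius: 1971 - 273.15 = 1697.8500°C.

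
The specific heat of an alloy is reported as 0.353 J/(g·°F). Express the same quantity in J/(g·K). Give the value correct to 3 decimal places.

The quantity depends on a temperature interval, so only the ratio of degree sizes applies; the offset between the scales is irrelevant.
A change of 1 K is a change of 1.8°F, so per K the value is 0.353 × 1.8 = 0.635.

0.635 J/(g·K)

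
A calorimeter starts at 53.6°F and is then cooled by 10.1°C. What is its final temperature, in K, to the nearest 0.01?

Initial temperature in Celsius: (53.6 - 32) × 5/9 = 12.0000°C.
Final Celsius temperature: 12.0000 - 10.1000 = 1.9000°C.
In kelvin: 1.9000 + 273.15 = 275.05 K.

275.05 K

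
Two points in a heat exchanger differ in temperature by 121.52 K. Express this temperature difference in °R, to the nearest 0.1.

Only the scale ratio 1.8 matters for a change in temperature.
121.52 × 1.8 = 218.7.

218.7°R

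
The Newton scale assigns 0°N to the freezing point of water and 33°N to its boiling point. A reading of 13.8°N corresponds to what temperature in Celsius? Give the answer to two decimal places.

Linear interpolation between the fixed points: C = (13.8 - 0) × 100 / (33 - 0) = 41.8182°C.

41.82°C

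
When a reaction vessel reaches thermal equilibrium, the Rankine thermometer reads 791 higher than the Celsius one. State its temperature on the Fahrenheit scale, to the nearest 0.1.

705.5°F

Let x be the Celsius reading; then the Rankine reading is 1.8·x + 491.67.
(1.8·x + 491.67) - x = 791  ⇒  (0.8)·x = 299.33  ⇒  x = 374.1625°C.
In Fahrenheit: 374.1625 × 1.8 + 32 = 705.5°F.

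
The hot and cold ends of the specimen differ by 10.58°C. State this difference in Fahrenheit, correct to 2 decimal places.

19.04°F

An interval of 1°C corresponds to 1.8°F.
10.58 × 1.8 = 19.04.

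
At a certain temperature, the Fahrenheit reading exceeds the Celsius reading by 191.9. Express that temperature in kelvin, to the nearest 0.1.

473.0 K

Let x be the Fahrenheit reading; then the Celsius reading is 5/9·x - 17.7778.
(5/9·x - 17.7778) - x = -191.9  ⇒  (-4/9)·x = -174.122  ⇒  x = 391.7750°F.
In Celsius: (391.775 - 32) × 5/9 = 199.8750°C.
In kelvin: 199.8750 + 273.15 = 473.0 K.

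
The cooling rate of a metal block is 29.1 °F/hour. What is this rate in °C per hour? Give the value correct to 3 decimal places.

Since only a temperature interval is involved, the additive offset between the scales drops out.
A change of 1°F is a change of 5/9°C, so 29.1 × 5/9 = 16.167.

16.167 °C/hour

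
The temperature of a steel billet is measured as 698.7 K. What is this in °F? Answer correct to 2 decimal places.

In Celsius: 698.7 - 273.15 = 425.5500°C.
In Fahrenheit: 425.5500 × 1.8 + 32 = 797.99°F.

797.99°F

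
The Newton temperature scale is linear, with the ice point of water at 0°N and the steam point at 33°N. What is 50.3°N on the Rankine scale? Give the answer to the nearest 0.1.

766.0°R

Linear interpolation between the fixed points: C = (50.3 - 0) × 100 / (33 - 0) = 152.4242°C.
Then 152.4242 × 1.8 + 491.67 = 766.0°R.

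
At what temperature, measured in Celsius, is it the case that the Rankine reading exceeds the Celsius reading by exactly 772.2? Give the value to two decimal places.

350.66°C

Let C be the Celsius reading. The Rankine reading is R = 1.8·C + 491.67.
Require R - C = 772.2: (0.8)·C + 491.67 = 772.2.
C = (772.2 - 491.67) / (0.8) = 350.66.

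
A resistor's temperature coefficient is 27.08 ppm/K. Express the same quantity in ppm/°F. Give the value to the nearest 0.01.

The quantity depends on a temperature interval, so only the ratio of degree sizes applies; the offset between the scales is irrelevant.
A change of 1°F is a change of 5/9 K, so per °F the value is 27.08 × 5/9 = 15.04.

15.04 ppm/°F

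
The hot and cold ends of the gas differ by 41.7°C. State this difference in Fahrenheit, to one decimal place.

An interval of 1°C corresponds to 1.8°F.
41.7 × 1.8 = 75.1.

75.1°F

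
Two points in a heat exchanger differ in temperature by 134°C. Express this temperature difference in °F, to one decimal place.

241.2°F

An interval of 1°C corresponds to 1.8°F.
134 × 1.8 = 241.2.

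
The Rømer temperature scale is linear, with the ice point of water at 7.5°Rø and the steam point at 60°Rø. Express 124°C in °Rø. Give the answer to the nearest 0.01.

72.60°Rø

Linearly onto the Rømer scale: 7.5 + (124.0000 / 100) × (60 - 7.5) = 72.60°Rø.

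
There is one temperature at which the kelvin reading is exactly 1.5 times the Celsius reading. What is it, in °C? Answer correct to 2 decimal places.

546.30°C

Let C be the Celsius reading. The kelvin reading is K = 1·C + 273.15.
Require K = 1.5·C: 1·C + 273.15 = 1.5·C.
(-0.5)·C = -273.15  ⇒  C = 546.30.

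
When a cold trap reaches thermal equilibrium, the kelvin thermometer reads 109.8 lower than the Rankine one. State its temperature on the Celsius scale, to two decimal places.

Let x be the Rankine reading; then the kelvin reading is 5/9·x.
(5/9·x) - x = -109.8  ⇒  (-4/9)·x = -109.8  ⇒  x = 247.0500°R.
In Celsius: (247.05 - 491.67) × 5/9 = -135.90°C.

-135.90°C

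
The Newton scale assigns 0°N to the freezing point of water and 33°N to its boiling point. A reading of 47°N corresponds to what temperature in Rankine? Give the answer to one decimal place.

748.0°R

Linear interpolation between the fixed points: C = (47 - 0) × 100 / (33 - 0) = 142.4242°C.
Then 142.4242 × 1.8 + 491.67 = 748.0°R.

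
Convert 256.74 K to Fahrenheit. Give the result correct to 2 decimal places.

In Celsius: 256.74 - 273.15 = -16.4100°C.
In Fahrenheit: -16.4100 × 1.8 + 32 = 2.46°F.

2.46°F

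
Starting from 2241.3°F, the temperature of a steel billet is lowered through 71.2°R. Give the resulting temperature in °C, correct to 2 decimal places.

Initial temperature in Celsius: (2241.3 - 32) × 5/9 = 1227.3889°C.
The 71.2°R change is an interval, so only the factor 5/9 applies: -71.2 × 5/9 = -39.5556°C.
Final Celsius temperature: 1227.3889 - 39.5556 = 1187.8333°C.

1187.83°C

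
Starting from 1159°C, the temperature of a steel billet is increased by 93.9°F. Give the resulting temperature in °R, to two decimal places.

The 93.9°F change is an interval, so only the factor 5/9 applies: +93.9 × 5/9 = +52.1667°C.
Final Celsius temperature: 1159.0000 + 52.1667 = 1211.1667°C.
In Rankine: 1211.1667 × 1.8 + 491.67 = 2671.77°R.

2671.77°R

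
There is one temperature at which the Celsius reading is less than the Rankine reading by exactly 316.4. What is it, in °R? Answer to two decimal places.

97.31°R

Let R be the Rankine reading. The Celsius reading is C = 5/9·R - 273.15.
Require C - R = -316.4: (-4/9)·R - 273.15 = -316.4.
R = (-316.4 + 273.15) / (-4/9) = 97.31.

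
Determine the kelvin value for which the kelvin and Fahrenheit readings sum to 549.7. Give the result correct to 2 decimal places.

Let K be the kelvin reading. The Fahrenheit reading is F = 1.8·K - 459.67.
Require K + F = 549.7: (2.8)·K - 459.67 = 549.7.
K = (549.7 + 459.67) / (2.8) = 360.49.

360.49 K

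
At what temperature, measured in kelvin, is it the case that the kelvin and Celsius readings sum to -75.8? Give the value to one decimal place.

Let K be the kelvin reading. The Celsius reading is C = 1·K - 273.15.
Require K + C = -75.8: (2)·K - 273.15 = -75.8.
K = (-75.8 + 273.15) / (2) = 98.7.

98.7 K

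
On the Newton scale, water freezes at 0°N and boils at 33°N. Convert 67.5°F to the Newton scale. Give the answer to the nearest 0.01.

First in Celsius: (67.5 - 32) × 5/9 = 19.7222°C.
Linearly onto the Newton scale: 0 + (19.7222 / 100) × (33 - 0) = 6.51°N.

6.51°N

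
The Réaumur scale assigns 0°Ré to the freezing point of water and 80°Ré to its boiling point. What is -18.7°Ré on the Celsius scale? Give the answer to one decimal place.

Linear interpolation between the fixed points: C = (-18.7 - 0) × 100 / (80 - 0) = -23.3750°C.

-23.4°C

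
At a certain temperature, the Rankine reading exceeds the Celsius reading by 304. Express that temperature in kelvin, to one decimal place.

Let x be the Rankine reading; then the Celsius reading is 5/9·x - 273.15.
(5/9·x - 273.15) - x = -304  ⇒  (-4/9)·x = -30.85  ⇒  x = 69.4125°R.
In Celsius: (69.4125 - 491.67) × 5/9 = -234.5875°C.
In kelvin: -234.5875 + 273.15 = 38.6 K.

38.6 K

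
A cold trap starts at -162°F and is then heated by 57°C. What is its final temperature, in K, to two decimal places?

Initial temperature in Celsius: (-162 - 32) × 5/9 = -107.7778°C.
Final Celsius temperature: -107.7778 + 57.0000 = -50.7778°C.
In kelvin: -50.7778 + 273.15 = 222.37 K.

222.37 K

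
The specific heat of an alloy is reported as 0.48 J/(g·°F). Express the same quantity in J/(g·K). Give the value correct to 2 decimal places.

The quantity depends on a temperature interval, so only the ratio of degree sizes applies; the offset between the scales is irrelevant.
A change of 1 K is a change of 1.8°F, so per K the value is 0.48 × 1.8 = 0.86.

0.86 J/(g·K)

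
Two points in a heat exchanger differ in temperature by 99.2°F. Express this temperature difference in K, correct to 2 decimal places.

55.11 K

An interval of 1°F corresponds to 5/9 K.
99.2 × 5/9 = 55.11.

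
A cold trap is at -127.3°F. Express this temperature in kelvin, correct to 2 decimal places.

In Celsius: (-127.3 - 32) × 5/9 = -88.5000°C.
In kelvin: -88.5000 + 273.15 = 184.65 K.

184.65 K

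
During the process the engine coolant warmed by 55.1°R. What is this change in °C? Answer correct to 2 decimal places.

Only the scale ratio 5/9 matters for a change in temperature.
55.1 × 5/9 = 30.61.

30.61°C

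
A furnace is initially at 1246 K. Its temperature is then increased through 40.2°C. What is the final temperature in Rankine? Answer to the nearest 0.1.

2315.2°R

Initial temperature in Celsius: 1246 - 273.15 = 972.8500°C.
Final Celsius temperature: 972.8500 + 40.2000 = 1013.0500°C.
In Rankine: 1013.0500 × 1.8 + 491.67 = 2315.2°R.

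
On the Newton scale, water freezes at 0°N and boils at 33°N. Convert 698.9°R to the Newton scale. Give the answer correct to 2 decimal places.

37.99°N

First in Celsius: (698.9 - 491.67) × 5/9 = 115.1278°C.
Linearly onto the Newton scale: 0 + (115.1278 / 100) × (33 - 0) = 37.99°N.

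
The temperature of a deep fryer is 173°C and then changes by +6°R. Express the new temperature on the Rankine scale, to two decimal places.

809.07°R

The 6°R change is an interval, so only the factor 5/9 applies: +6 × 5/9 = +3.3333°C.
Final Celsius temperature: 173.0000 + 3.3333 = 176.3333°C.
In Rankine: 176.3333 × 1.8 + 491.67 = 809.07°R.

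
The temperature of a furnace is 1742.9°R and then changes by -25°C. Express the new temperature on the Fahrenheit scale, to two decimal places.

1238.23°F

Initial temperature in Celsius: (1742.9 - 491.67) × 5/9 = 695.1278°C.
Final Celsius temperature: 695.1278 - 25.0000 = 670.1278°C.
In Fahrenheit: 670.1278 × 1.8 + 32 = 1238.23°F.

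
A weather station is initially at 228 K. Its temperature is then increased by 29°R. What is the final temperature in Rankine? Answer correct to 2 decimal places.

439.40°R

Initial temperature in Celsius: 228 - 273.15 = -45.1500°C.
The 29°R change is an interval, so only the factor 5/9 applies: +29 × 5/9 = +16.1111°C.
Final Celsius temperature: -45.1500 + 16.1111 = -29.0389°C.
In Rankine: -29.0389 × 1.8 + 491.67 = 439.40°R.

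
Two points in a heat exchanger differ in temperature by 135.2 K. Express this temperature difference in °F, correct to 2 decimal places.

243.36°F

For a temperature interval the offset drops out; only the factor 1.8 applies.
135.2 × 1.8 = 243.36.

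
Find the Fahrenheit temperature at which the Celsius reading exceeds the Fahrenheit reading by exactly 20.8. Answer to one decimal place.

-86.8°F

Let F be the Fahrenheit reading. The Celsius reading is C = 5/9·F - 17.7778.
Require C - F = 20.8: (-4/9)·F - 17.7778 = 20.8.
F = (20.8 + 17.7778) / (-4/9) = -86.8.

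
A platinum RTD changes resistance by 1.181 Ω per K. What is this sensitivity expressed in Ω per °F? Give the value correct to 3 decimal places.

Since only a temperature interval is involved, the additive offset between the scales drops out.
A change of 1°F is a change of 5/9 K, so per °F the value is 1.181 × 5/9 = 0.656.

0.656 Ω per °F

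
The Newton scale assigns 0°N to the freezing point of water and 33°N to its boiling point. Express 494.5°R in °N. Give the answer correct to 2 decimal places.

First in Celsius: (494.5 - 491.67) × 5/9 = 1.5722°C.
Linearly onto the Newton scale: 0 + (1.5722 / 100) × (33 - 0) = 0.52°N.

0.52°N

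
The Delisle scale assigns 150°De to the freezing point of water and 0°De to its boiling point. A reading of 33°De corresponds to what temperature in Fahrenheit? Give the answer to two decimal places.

172.40°F

Linear interpolation between the fixed points: C = (33 - 150) × 100 / (0 - 150) = 78.0000°C.
Then 78.0000 × 1.8 + 32 = 172.40°F.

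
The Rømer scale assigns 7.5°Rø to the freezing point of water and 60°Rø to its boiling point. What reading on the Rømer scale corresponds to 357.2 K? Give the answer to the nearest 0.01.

51.63°Rø

First in Celsius: 357.2 - 273.15 = 84.0500°C.
Linearly onto the Rømer scale: 7.5 + (84.0500 / 100) × (60 - 7.5) = 51.63°Rø.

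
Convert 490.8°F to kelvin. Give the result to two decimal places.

528.04 K

In Celsius: (490.8 - 32) × 5/9 = 254.8889°C.
In kelvin: 254.8889 + 273.15 = 528.04 K.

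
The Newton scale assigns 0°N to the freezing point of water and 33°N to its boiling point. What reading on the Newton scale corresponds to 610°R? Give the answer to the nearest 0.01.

21.69°N

First in Celsius: (610 - 491.67) × 5/9 = 65.7389°C.
Linearly onto the Newton scale: 0 + (65.7389 / 100) × (33 - 0) = 21.69°N.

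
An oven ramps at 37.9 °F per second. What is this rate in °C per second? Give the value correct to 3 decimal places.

Since only a temperature interval is involved, the additive offset between the scales drops out.
A change of 1°F is a change of 5/9°C, so 37.9 × 5/9 = 21.056.

21.056 °C/second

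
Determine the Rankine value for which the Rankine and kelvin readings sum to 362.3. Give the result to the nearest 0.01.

Let R be the Rankine reading. The kelvin reading is K = 5/9·R.
Require R + K = 362.3: (14/9)·R = 362.3.
R = (362.3) / (14/9) = 232.91.

232.91°R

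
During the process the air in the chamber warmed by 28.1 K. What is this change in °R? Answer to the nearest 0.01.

50.58°R

Only the scale ratio 1.8 matters for a change in temperature.
28.1 × 1.8 = 50.58.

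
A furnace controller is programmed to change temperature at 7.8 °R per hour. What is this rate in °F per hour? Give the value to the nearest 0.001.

Since only a temperature interval is involved, the additive offset between the scales drops out.
A change of 1°R is a change of 1°F, so 7.8 × 1 = 7.800.

7.800 °F/hour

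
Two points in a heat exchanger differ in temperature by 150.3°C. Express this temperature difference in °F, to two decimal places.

270.54°F

Only the scale ratio 1.8 matters for a change in temperature.
150.3 × 1.8 = 270.54.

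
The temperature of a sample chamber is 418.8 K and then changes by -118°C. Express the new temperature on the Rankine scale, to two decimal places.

Initial temperature in Celsius: 418.8 - 273.15 = 145.6500°C.
Final Celsius temperature: 145.6500 - 118.0000 = 27.6500°C.
In Rankine: 27.6500 × 1.8 + 491.67 = 541.44°R.

541.44°R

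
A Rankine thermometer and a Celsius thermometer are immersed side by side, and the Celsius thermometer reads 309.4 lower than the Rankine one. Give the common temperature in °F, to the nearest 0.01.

-378.11°F

Let x be the Rankine reading; then the Celsius reading is 5/9·x - 273.15.
(5/9·x - 273.15) - x = -309.4  ⇒  (-4/9)·x = -36.25  ⇒  x = 81.5625°R.
In Celsius: (81.5625 - 491.67) × 5/9 = -227.8375°C.
In Fahrenheit: -227.8375 × 1.8 + 32 = -378.11°F.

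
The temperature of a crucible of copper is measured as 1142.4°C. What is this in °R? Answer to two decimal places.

In Rankine: 1142.4000 × 1.8 + 491.67 = 2547.99°R.

2547.99°R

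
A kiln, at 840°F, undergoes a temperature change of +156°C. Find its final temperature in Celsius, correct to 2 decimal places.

Initial temperature in Celsius: (840 - 32) × 5/9 = 448.8889°C.
Final Celsius temperature: 448.8889 + 156.0000 = 604.8889°C.

604.89°C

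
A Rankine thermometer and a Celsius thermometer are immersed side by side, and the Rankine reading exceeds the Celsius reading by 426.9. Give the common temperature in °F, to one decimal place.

Let x be the Rankine reading; then the Celsius reading is 5/9·x - 273.15.
(5/9·x - 273.15) - x = -426.9  ⇒  (-4/9)·x = -153.75  ⇒  x = 345.9375°R.
In Celsius: (345.9375 - 491.67) × 5/9 = -80.9625°C.
In Fahrenheit: -80.9625 × 1.8 + 32 = -113.7°F.

-113.7°F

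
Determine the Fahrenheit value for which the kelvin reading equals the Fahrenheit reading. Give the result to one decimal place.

Let F be the Fahrenheit reading. The kelvin reading is K = 5/9·F + 255.372.
Set K = F: 5/9·F + 255.372 = F.
(-4/9)·F = -255.372  ⇒  F = 574.6.

574.6°F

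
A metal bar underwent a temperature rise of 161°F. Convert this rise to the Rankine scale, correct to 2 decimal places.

Fahrenheit and Rankine degrees are the same size, so the interval is unchanged: 161.00.

161.00°R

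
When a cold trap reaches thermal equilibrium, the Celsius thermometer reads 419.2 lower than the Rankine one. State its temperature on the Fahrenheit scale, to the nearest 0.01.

-131.06°F

Let x be the Rankine reading; then the Celsius reading is 5/9·x - 273.15.
(5/9·x - 273.15) - x = -419.2  ⇒  (-4/9)·x = -146.05  ⇒  x = 328.6125°R.
In Celsius: (328.6125 - 491.67) × 5/9 = -90.5875°C.
In Fahrenheit: -90.5875 × 1.8 + 32 = -131.06°F.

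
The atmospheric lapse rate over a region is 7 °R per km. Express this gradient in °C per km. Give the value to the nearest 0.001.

The quantity depends on a temperature interval, so only the ratio of degree sizes applies; the offset between the scales is irrelevant.
A change of 1°R is a change of 5/9°C, so 7 × 5/9 = 3.889.

3.889 °C/km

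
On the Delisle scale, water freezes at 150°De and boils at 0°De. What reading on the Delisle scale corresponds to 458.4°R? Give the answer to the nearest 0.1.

First in Celsius: (458.4 - 491.67) × 5/9 = -18.4833°C.
Linearly onto the Delisle scale: 150 + (-18.4833 / 100) × (0 - 150) = 177.7°De.

177.7°De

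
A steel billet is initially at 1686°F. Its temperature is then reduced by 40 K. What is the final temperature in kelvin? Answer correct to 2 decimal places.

1152.04 K

Initial temperature in Celsius: (1686 - 32) × 5/9 = 918.8889°C.
The 40 K change is an interval; Kelvin and Celsius degrees are the same size, so ΔC = -40°C.
Final Celsius temperature: 918.8889 - 40.0000 = 878.8889°C.
In kelvin: 878.8889 + 273.15 = 1152.04 K.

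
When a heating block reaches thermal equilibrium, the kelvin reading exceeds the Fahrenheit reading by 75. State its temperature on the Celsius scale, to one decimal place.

Let x be the Fahrenheit reading; then the kelvin reading is 5/9·x + 255.372.
(5/9·x + 255.372) - x = 75  ⇒  (-4/9)·x = -180.372  ⇒  x = 405.8375°F.
In Celsius: (405.8375 - 32) × 5/9 = 207.7°C.

207.7°C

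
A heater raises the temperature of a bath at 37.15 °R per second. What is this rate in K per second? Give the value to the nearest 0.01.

Since only a temperature interval is involved, the additive offset between the scales drops out.
A change of 1°R is a change of 5/9 K, so 37.15 × 5/9 = 20.64.

20.64 K/second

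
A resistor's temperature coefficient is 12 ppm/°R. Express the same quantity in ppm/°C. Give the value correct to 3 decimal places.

21.600 ppm/°C

The quantity depends on a temperature interval, so only the ratio of degree sizes applies; the offset between the scales is irrelevant.
A change of 1°C is a change of 1.8°R, so per °C the value is 12 × 1.8 = 21.600.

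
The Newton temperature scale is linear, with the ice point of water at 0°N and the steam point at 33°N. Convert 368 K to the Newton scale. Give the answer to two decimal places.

First in Celsius: 368 - 273.15 = 94.8500°C.
Linearly onto the Newton scale: 0 + (94.8500 / 100) × (33 - 0) = 31.30°N.

31.30°N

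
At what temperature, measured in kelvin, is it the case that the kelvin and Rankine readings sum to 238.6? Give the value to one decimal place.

85.2 K

Let K be the kelvin reading. The Rankine reading is R = 1.8·K.
Require K + R = 238.6: (2.8)·K = 238.6.
K = (238.6) / (2.8) = 85.2.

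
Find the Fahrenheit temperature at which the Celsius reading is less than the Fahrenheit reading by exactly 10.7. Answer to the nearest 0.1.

-15.9°F

Let F be the Fahrenheit reading. The Celsius reading is C = 5/9·F - 17.7778.
Require C - F = -10.7: (-4/9)·F - 17.7778 = -10.7.
F = (-10.7 + 17.7778) / (-4/9) = -15.9.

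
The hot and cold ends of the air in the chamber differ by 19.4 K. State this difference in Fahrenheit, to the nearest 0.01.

Only the scale ratio 1.8 matters for a change in temperature.
19.4 × 1.8 = 34.92.

34.92°F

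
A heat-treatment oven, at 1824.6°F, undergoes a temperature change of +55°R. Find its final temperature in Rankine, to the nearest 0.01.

Initial temperature in Celsius: (1824.6 - 32) × 5/9 = 995.8889°C.
The 55°R change is an interval, so only the factor 5/9 applies: +55 × 5/9 = +30.5556°C.
Final Celsius temperature: 995.8889 + 30.5556 = 1026.4444°C.
In Rankine: 1026.4444 × 1.8 + 491.67 = 2339.27°R.

2339.27°R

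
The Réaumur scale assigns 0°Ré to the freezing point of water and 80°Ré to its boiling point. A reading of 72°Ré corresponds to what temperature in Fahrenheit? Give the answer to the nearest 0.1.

Linear interpolation between the fixed points: C = (72 - 0) × 100 / (80 - 0) = 90.0000°C.
Then 90.0000 × 1.8 + 32 = 194.0°F.

194.0°F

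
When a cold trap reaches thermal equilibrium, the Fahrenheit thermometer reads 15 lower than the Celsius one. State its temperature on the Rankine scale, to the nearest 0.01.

385.92°R

Let x be the Celsius reading; then the Fahrenheit reading is 1.8·x + 32.
(1.8·x + 32) - x = -15  ⇒  (0.8)·x = -47  ⇒  x = -58.7500°C.
In Rankine: -58.7500 × 1.8 + 491.67 = 385.92°R.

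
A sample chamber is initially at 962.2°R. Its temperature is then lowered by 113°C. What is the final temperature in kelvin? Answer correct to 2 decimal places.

Initial temperature in Celsius: (962.2 - 491.67) × 5/9 = 261.4056°C.
Final Celsius temperature: 261.4056 - 113.0000 = 148.4056°C.
In kelvin: 148.4056 + 273.15 = 421.56 K.

421.56 K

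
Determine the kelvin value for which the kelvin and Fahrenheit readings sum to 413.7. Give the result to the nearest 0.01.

311.92 K

Let K be the kelvin reading. The Fahrenheit reading is F = 1.8·K - 459.67.
Require K + F = 413.7: (2.8)·K - 459.67 = 413.7.
K = (413.7 + 459.67) / (2.8) = 311.92.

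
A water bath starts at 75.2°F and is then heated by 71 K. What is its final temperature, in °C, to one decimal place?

95.0°C

Initial temperature in Celsius: (75.2 - 32) × 5/9 = 24.0000°C.
The 71 K change is an interval; Kelvin and Celsius degrees are the same size, so ΔC = +71°C.
Final Celsius temperature: 24.0000 + 71.0000 = 95.0000°C.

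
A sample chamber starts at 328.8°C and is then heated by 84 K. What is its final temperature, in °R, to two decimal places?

1234.71°R

The 84 K change is an interval; Kelvin and Celsius degrees are the same size, so ΔC = +84°C.
Final Celsius temperature: 328.8000 + 84.0000 = 412.8000°C.
In Rankine: 412.8000 × 1.8 + 491.67 = 1234.71°R.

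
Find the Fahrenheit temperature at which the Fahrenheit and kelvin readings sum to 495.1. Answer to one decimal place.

154.1°F

Let F be the Fahrenheit reading. The kelvin reading is K = 5/9·F + 255.372.
Require F + K = 495.1: (14/9)·F + 255.372 = 495.1.
F = (495.1 - 255.372) / (14/9) = 154.1.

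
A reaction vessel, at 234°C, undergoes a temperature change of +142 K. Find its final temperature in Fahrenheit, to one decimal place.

708.8°F

The 142 K change is an interval; Kelvin and Celsius degrees are the same size, so ΔC = +142°C.
Final Celsius temperature: 234.0000 + 142.0000 = 376.0000°C.
In Fahrenheit: 376.0000 × 1.8 + 32 = 708.8°F.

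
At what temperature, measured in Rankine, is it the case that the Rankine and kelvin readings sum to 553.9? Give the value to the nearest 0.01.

356.08°R

Let R be the Rankine reading. The kelvin reading is K = 5/9·R.
Require R + K = 553.9: (14/9)·R = 553.9.
R = (553.9) / (14/9) = 356.08.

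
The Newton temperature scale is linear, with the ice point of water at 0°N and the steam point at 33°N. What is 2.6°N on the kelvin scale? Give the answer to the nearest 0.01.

Linear interpolation between the fixed points: C = (2.6 - 0) × 100 / (33 - 0) = 7.8788°C.
Then 7.8788 + 273.15 = 281.03 K.

281.03 K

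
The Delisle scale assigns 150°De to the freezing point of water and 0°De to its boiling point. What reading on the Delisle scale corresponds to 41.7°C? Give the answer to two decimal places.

87.45°De

Linearly onto the Delisle scale: 150 + (41.7000 / 100) × (0 - 150) = 87.45°De.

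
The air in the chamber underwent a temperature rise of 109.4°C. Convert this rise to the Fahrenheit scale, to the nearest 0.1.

196.9°F

Only the scale ratio 1.8 matters for a change in temperature.
109.4 × 1.8 = 196.9.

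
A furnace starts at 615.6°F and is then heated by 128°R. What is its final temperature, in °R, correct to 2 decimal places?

Initial temperature in Celsius: (615.6 - 32) × 5/9 = 324.2222°C.
The 128°R change is an interval, so only the factor 5/9 applies: +128 × 5/9 = +71.1111°C.
Final Celsius temperature: 324.2222 + 71.1111 = 395.3333°C.
In Rankine: 395.3333 × 1.8 + 491.67 = 1203.27°R.

1203.27°R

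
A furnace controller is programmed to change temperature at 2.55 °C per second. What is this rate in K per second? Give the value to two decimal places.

2.55 K/second

Since only a temperature interval is involved, the additive offset between the scales drops out.
A change of 1°C is a change of 1 K, so 2.55 × 1 = 2.55.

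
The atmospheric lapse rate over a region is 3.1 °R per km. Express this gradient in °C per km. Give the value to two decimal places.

The quantity depends on a temperature interval, so only the ratio of degree sizes applies; the offset between the scales is irrelevant.
A change of 1°R is a change of 5/9°C, so 3.1 × 5/9 = 1.72.

1.72 °C/km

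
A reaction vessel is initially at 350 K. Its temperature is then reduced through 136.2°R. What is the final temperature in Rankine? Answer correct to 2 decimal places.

Initial temperature in Celsius: 350 - 273.15 = 76.8500°C.
The 136.2°R change is an interval, so only the factor 5/9 applies: -136.2 × 5/9 = -75.6667°C.
Final Celsius temperature: 76.8500 - 75.6667 = 1.1833°C.
In Rankine: 1.1833 × 1.8 + 491.67 = 493.80°R.

493.80°R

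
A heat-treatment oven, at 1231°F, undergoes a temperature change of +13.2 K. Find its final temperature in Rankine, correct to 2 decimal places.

1714.43°R

Initial temperature in Celsius: (1231 - 32) × 5/9 = 666.1111°C.
The 13.2 K change is an interval; Kelvin and Celsius degrees are the same size, so ΔC = +13.2°C.
Final Celsius temperature: 666.1111 + 13.2000 = 679.3111°C.
In Rankine: 679.3111 × 1.8 + 491.67 = 1714.43°R.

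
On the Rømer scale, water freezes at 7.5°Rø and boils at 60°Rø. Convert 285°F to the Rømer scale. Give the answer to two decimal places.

First in Celsius: (285 - 32) × 5/9 = 140.5556°C.
Linearly onto the Rømer scale: 7.5 + (140.5556 / 100) × (60 - 7.5) = 81.29°Rø.

81.29°Rø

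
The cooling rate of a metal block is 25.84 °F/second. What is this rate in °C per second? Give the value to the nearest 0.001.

14.356 °C/second

Since only a temperature interval is involved, the additive offset between the scales drops out.
A change of 1°F is a change of 5/9°C, so 25.84 × 5/9 = 14.356.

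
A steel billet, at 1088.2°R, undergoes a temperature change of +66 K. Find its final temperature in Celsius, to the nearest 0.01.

Initial temperature in Celsius: (1088.2 - 491.67) × 5/9 = 331.4056°C.
The 66 K change is an interval; Kelvin and Celsius degrees are the same size, so ΔC = +66°C.
Final Celsius temperature: 331.4056 + 66.0000 = 397.4056°C.

397.41°C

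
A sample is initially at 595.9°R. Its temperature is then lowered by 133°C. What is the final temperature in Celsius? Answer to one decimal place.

-75.1°C

Initial temperature in Celsius: (595.9 - 491.67) × 5/9 = 57.9056°C.
Final Celsius temperature: 57.9056 - 133.0000 = -75.0944°C.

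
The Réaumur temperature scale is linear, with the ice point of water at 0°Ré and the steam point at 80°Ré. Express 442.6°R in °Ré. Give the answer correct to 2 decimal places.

-21.81°Ré

First in Celsius: (442.6 - 491.67) × 5/9 = -27.2611°C.
Linearly onto the Réaumur scale: 0 + (-27.2611 / 100) × (80 - 0) = -21.81°Ré.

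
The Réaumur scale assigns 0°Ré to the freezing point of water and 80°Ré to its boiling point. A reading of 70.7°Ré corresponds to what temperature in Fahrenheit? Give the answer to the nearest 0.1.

191.1°F

Linear interpolation between the fixed points: C = (70.7 - 0) × 100 / (80 - 0) = 88.3750°C.
Then 88.3750 × 1.8 + 32 = 191.1°F.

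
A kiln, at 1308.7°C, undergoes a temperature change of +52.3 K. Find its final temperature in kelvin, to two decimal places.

1634.15 K

The 52.3 K change is an interval; Kelvin and Celsius degrees are the same size, so ΔC = +52.3°C.
Final Celsius temperature: 1308.7000 + 52.3000 = 1361.0000°C.
In kelvin: 1361.0000 + 273.15 = 1634.15 K.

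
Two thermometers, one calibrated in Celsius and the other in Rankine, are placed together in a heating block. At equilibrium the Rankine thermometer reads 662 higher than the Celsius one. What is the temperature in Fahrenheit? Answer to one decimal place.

Let x be the Celsius reading; then the Rankine reading is 1.8·x + 491.67.
(1.8·x + 491.67) - x = 662  ⇒  (0.8)·x = 170.33  ⇒  x = 212.9125°C.
In Fahrenheit: 212.9125 × 1.8 + 32 = 415.2°F.

415.2°F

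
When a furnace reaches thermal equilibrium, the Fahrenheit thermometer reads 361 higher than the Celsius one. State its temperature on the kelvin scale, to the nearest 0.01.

684.40 K

Let x be the Celsius reading; then the Fahrenheit reading is 1.8·x + 32.
(1.8·x + 32) - x = 361  ⇒  (0.8)·x = 329  ⇒  x = 411.2500°C.
In kelvin: 411.2500 + 273.15 = 684.40 K.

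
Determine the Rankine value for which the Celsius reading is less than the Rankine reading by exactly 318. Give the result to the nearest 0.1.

Let R be the Rankine reading. The Celsius reading is C = 5/9·R - 273.15.
Require C - R = -318: (-4/9)·R - 273.15 = -318.
R = (-318 + 273.15) / (-4/9) = 100.9.

100.9°R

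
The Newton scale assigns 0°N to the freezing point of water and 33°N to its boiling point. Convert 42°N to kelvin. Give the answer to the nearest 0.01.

Linear interpolation between the fixed points: C = (42 - 0) × 100 / (33 - 0) = 127.2727°C.
Then 127.2727 + 273.15 = 400.42 K.

400.42 K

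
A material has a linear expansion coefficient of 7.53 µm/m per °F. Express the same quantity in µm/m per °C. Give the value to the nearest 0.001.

Since only a temperature interval is involved, the additive offset between the scales drops out.
A change of 1°C is a change of 1.8°F, so per °C the value is 7.53 × 1.8 = 13.554.

13.554 µm/m per °C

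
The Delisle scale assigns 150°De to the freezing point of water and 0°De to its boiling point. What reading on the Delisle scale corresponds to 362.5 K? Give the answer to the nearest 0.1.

16.0°De

First in Celsius: 362.5 - 273.15 = 89.3500°C.
Linearly onto the Delisle scale: 150 + (89.3500 / 100) × (0 - 150) = 16.0°De.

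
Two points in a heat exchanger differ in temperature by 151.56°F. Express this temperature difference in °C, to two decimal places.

84.20°C

For a temperature interval the offset drops out; only the factor 5/9 applies.
151.56 × 5/9 = 84.20.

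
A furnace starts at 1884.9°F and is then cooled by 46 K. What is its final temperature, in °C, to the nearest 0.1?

983.4°C

Initial temperature in Celsius: (1884.9 - 32) × 5/9 = 1029.3889°C.
The 46 K change is an interval; Kelvin and Celsius degrees are the same size, so ΔC = -46°C.
Final Celsius temperature: 1029.3889 - 46.0000 = 983.3889°C.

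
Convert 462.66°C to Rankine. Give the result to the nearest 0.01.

In Rankine: 462.6600 × 1.8 + 491.67 = 1324.46°R.

1324.46°R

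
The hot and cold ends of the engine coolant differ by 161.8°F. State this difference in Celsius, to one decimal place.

For a temperature interval the offset drops out; only the factor 5/9 applies.
161.8 × 5/9 = 89.9.

89.9°C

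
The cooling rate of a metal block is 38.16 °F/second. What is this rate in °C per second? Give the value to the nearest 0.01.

Since only a temperature interval is involved, the additive offset between the scales drops out.
A change of 1°F is a change of 5/9°C, so 38.16 × 5/9 = 21.20.

21.20 °C/second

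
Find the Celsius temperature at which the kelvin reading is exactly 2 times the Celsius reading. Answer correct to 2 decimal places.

Let C be the Celsius reading. The kelvin reading is K = 1·C + 273.15.
Require K = 2·C: 1·C + 273.15 = 2·C.
(-1)·C = -273.15  ⇒  C = 273.15.

273.15°C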